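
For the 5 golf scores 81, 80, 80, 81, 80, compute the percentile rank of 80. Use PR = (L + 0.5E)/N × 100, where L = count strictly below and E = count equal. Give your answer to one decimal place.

N = 5.
Strictly below 80: 0. Equal to 80: 3.
PR = (0 + 0.5·3)/5 × 100 = 30.0

30.0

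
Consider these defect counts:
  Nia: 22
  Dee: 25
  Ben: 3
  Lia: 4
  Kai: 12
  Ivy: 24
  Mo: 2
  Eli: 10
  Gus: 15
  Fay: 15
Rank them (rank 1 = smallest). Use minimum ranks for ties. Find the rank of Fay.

Sorted (ascending): 2, 3, 4, 10, 12, 15, 15, 22, 24, 25
The 2 values of 15 occupy positions 6–7 → each gets rank 6.
Fay has value 15 → rank 6.

6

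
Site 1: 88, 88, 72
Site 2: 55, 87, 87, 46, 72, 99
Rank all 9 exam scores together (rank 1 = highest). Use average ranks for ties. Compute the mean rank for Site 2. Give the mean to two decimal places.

Sorted (descending): 99, 88, 88, 87, 87, 72, 72, 55, 46
The 2 values of 88 occupy positions 2–3 → average rank (2+3)/2 = 2.5.
The 2 values of 87 occupy positions 4–5 → average rank (4+5)/2 = 4.5.
The 2 values of 72 occupy positions 6–7 → average rank (6+7)/2 = 6.5.
Site 2 values → pooled ranks: 55→8, 87→4.5, 87→4.5, 46→9, 72→6.5, 99→1
Mean rank = (8 + 4.5 + 4.5 + 9 + 6.5 + 1) / 6 = 5.58

5.58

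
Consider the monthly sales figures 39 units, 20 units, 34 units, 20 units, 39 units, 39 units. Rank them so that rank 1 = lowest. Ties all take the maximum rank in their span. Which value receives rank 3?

34

Sorted (ascending): 20, 20, 34, 39, 39, 39
The 2 values of 20 occupy positions 1–2 → each gets rank 2.
The 3 values of 39 occupy positions 4–6 → each gets rank 6.
Rank 3 → value 34.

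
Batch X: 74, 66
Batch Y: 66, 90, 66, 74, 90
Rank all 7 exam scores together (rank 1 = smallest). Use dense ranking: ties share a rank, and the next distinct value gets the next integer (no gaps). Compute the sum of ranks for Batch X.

Sorted (ascending): 66, 66, 66, 74, 74, 90, 90
The 3 values of 66 share dense rank 1.
The 2 values of 74 share dense rank 2.
The 2 values of 90 share dense rank 3.
Batch X values → pooled ranks: 74→2, 66→1
Rank sum = 2 + 1 = 3

3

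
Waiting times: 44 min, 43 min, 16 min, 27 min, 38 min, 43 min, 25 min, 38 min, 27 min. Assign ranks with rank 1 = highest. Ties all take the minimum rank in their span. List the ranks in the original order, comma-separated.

Sorted (descending): 44, 43, 43, 38, 38, 27, 27, 25, 16
The 2 values of 43 occupy positions 2–3 → each gets rank 2.
The 2 values of 38 occupy positions 4–5 → each gets rank 4.
The 2 values of 27 occupy positions 6–7 → each gets rank 6.

1, 2, 9, 6, 4, 2, 8, 4, 6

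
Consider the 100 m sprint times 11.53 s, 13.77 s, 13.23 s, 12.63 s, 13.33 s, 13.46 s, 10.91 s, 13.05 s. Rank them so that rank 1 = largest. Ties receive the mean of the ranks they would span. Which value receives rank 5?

13.05

Sorted (descending): 13.77, 13.46, 13.33, 13.23, 13.05, 12.63, 11.53, 10.91
No ties — each value takes its position as its rank.
Rank 5 → value 13.05.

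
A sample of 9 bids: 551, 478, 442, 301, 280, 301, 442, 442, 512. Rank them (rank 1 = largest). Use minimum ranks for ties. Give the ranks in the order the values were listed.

Sorted (descending): 551, 512, 478, 442, 442, 442, 301, 301, 280
The 3 values of 442 occupy positions 4–6 → each gets rank 4.
The 2 values of 301 occupy positions 7–8 → each gets rank 7.

1, 3, 4, 7, 9, 7, 4, 4, 2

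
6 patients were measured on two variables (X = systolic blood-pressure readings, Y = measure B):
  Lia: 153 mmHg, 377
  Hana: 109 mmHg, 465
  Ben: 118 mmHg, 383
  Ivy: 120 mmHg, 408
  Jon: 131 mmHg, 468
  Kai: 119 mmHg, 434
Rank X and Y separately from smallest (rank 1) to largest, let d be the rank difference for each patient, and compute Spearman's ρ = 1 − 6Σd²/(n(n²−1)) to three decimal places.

-0.257

Ranks of variable 1: 6, 1, 2, 4, 5, 3
Ranks of variable 2: 1, 5, 2, 3, 6, 4
d = r₁ − r₂: 5, -4, 0, 1, -1, -1
d²: 25, 16, 0, 1, 1, 1; Σd² = 44
ρ = 1 − 6·44/(6·35) = 1 − 264/210 = -0.257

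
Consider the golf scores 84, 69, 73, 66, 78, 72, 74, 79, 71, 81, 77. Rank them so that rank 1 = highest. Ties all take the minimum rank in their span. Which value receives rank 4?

Sorted (descending): 84, 81, 79, 78, 77, 74, 73, 72, 71, 69, 66
No ties — each value takes its position as its rank.
Rank 4 → value 78.

78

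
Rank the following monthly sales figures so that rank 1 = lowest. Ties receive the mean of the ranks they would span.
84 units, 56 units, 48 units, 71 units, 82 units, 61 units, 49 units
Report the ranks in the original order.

7, 3, 1, 5, 6, 4, 2

Sorted (ascending): 48, 49, 56, 61, 71, 82, 84
No ties — each value takes its position as its rank.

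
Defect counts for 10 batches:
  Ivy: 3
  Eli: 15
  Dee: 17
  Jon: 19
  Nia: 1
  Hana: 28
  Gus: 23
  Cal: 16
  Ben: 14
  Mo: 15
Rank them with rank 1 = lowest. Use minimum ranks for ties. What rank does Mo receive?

4

Sorted (ascending): 1, 3, 14, 15, 15, 16, 17, 19, 23, 28
The 2 values of 15 occupy positions 4–5 → each gets rank 4.
Mo has value 15 → rank 4.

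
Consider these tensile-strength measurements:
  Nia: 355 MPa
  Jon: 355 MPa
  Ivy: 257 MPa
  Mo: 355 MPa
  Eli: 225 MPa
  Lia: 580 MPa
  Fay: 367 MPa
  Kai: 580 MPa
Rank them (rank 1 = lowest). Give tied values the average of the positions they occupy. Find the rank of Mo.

4

Sorted (ascending): 225, 257, 355, 355, 355, 367, 580, 580
The 3 values of 355 occupy positions 3–5 → average rank 4.
The 2 values of 580 occupy positions 7–8 → average rank (7+8)/2 = 7.5.
Mo has value 355 MPa → rank 4.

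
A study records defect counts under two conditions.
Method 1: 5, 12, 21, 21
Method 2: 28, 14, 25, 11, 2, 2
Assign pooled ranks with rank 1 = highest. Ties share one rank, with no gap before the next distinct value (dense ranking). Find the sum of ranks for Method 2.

29

Sorted (descending): 28, 25, 21, 21, 14, 12, 11, 5, 2, 2
The 2 values of 21 share dense rank 3.
The 2 values of 2 share dense rank 8.
Remaining distinct values take the next consecutive integers.
Method 2 values → pooled ranks: 28→1, 14→4, 25→2, 11→6, 2→8, 2→8
Rank sum = 1 + 4 + 2 + 6 + 8 + 8 = 29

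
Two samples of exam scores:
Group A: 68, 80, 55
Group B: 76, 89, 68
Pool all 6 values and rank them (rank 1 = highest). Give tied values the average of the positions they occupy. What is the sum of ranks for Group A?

12.5

Sorted (descending): 89, 80, 76, 68, 68, 55
The 2 values of 68 occupy positions 4–5 → average rank (4+5)/2 = 4.5.
Group A values → pooled ranks: 68→4.5, 80→2, 55→6
Rank sum = 4.5 + 2 + 6 = 12.5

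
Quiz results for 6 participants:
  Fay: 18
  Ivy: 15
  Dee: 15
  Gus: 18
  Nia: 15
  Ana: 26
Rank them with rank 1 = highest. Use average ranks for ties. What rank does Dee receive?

Sorted (descending): 26, 18, 18, 15, 15, 15
The 2 values of 18 occupy positions 2–3 → average rank (2+3)/2 = 2.5.
The 3 values of 15 occupy positions 4–6 → average rank 5.
Dee has value 15 → rank 5.

5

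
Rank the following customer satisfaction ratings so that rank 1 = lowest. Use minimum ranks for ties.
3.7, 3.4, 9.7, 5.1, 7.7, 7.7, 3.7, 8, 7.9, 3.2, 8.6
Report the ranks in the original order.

Sorted (ascending): 3.2, 3.4, 3.7, 3.7, 5.1, 7.7, 7.7, 7.9, 8, 8.6, 9.7
The 2 values of 3.7 occupy positions 3–4 → each gets rank 3.
The 2 values of 7.7 occupy positions 6–7 → each gets rank 6.

3, 2, 11, 5, 6, 6, 3, 9, 8, 1, 10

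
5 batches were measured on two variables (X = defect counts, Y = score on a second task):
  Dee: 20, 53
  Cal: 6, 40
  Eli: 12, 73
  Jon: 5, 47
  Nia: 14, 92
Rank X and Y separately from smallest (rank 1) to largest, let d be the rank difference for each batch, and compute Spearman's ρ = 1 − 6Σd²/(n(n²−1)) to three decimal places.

Ranks of variable 1: 5, 2, 3, 1, 4
Ranks of variable 2: 3, 1, 4, 2, 5
d = r₁ − r₂: 2, 1, -1, -1, -1
d²: 4, 1, 1, 1, 1; Σd² = 8
ρ = 1 − 6·8/(5·24) = 1 − 48/120 = 0.600

0.600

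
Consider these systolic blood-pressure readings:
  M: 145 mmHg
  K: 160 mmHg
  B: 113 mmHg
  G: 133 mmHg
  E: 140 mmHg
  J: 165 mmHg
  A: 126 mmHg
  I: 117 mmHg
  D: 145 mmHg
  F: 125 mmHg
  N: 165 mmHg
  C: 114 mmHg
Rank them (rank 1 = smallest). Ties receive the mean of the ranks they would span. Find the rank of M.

8.5

Sorted (ascending): 113, 114, 117, 125, 126, 133, 140, 145, 145, 160, 165, 165
The 2 values of 145 occupy positions 8–9 → average rank (8+9)/2 = 8.5.
The 2 values of 165 occupy positions 11–12 → average rank (11+12)/2 = 11.5.
M has value 145 mmHg → rank 8.5.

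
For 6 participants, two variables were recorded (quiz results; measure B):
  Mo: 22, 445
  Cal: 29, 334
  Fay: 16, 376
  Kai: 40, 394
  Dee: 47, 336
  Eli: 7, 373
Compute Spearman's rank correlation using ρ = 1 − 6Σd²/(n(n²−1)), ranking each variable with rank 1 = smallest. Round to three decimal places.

Ranks of variable 1: 3, 4, 2, 5, 6, 1
Ranks of variable 2: 6, 1, 4, 5, 2, 3
d = r₁ − r₂: -3, 3, -2, 0, 4, -2
d²: 9, 9, 4, 0, 16, 4; Σd² = 42
ρ = 1 − 6·42/(6·35) = 1 − 252/210 = -0.200

-0.200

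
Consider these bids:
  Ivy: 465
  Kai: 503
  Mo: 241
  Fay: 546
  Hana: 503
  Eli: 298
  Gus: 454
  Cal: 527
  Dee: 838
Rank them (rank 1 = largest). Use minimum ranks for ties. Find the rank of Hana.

Sorted (descending): 838, 546, 527, 503, 503, 465, 454, 298, 241
The 2 values of 503 occupy positions 4–5 → each gets rank 4.
Hana has value 503 → rank 4.

4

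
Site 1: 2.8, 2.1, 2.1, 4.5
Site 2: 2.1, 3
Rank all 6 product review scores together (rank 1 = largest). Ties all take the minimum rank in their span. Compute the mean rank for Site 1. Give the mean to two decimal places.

Sorted (descending): 4.5, 3, 2.8, 2.1, 2.1, 2.1
The 3 values of 2.1 occupy positions 4–6 → each gets rank 4.
Site 1 values → pooled ranks: 2.8→3, 2.1→4, 2.1→4, 4.5→1
Mean rank = (3 + 4 + 4 + 1) / 4 = 3.00

3.00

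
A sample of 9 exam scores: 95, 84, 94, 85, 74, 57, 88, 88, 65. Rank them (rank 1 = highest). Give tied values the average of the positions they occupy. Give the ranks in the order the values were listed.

1, 6, 2, 5, 7, 9, 3.5, 3.5, 8

Sorted (descending): 95, 94, 88, 88, 85, 84, 74, 65, 57
The 2 values of 88 occupy positions 3–4 → average rank (3+4)/2 = 3.5.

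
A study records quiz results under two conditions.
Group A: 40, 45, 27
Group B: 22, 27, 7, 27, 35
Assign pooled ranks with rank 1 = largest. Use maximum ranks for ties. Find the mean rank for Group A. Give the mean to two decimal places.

3.00

Sorted (descending): 45, 40, 35, 27, 27, 27, 22, 7
The 3 values of 27 occupy positions 4–6 → each gets rank 6.
Group A values → pooled ranks: 40→2, 45→1, 27→6
Mean rank = (2 + 1 + 6) / 3 = 3.00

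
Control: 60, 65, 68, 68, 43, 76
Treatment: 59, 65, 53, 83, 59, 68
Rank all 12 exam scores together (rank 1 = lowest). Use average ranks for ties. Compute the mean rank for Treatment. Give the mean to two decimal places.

Sorted (ascending): 43, 53, 59, 59, 60, 65, 65, 68, 68, 68, 76, 83
The 2 values of 59 occupy positions 3–4 → average rank (3+4)/2 = 3.5.
The 2 values of 65 occupy positions 6–7 → average rank (6+7)/2 = 6.5.
The 3 values of 68 occupy positions 8–10 → average rank 9.
Treatment values → pooled ranks: 59→3.5, 65→6.5, 53→2, 83→12, 59→3.5, 68→9
Mean rank = (3.5 + 6.5 + 2 + 12 + 3.5 + 9) / 6 = 6.08

6.08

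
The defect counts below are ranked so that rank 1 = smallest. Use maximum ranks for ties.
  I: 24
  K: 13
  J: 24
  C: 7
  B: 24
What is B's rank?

Sorted (ascending): 7, 13, 24, 24, 24
The 3 values of 24 occupy positions 3–5 → each gets rank 5.
B has value 24 → rank 5.

5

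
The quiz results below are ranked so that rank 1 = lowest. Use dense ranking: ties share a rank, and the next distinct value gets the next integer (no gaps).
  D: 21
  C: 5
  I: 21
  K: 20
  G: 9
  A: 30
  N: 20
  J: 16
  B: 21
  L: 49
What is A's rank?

6

Sorted (ascending): 5, 9, 16, 20, 20, 21, 21, 21, 30, 49
The 2 values of 20 share dense rank 4.
The 3 values of 21 share dense rank 5.
Remaining distinct values take the next consecutive integers.
A has value 30 → rank 6.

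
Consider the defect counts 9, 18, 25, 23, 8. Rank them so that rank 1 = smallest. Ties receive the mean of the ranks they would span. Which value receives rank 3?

18

Sorted (ascending): 8, 9, 18, 23, 25
No ties — each value takes its position as its rank.
Rank 3 → value 18.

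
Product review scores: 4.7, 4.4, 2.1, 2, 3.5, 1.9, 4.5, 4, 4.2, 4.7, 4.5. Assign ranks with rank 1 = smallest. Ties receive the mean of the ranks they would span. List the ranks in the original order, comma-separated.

10.5, 7, 3, 2, 4, 1, 8.5, 5, 6, 10.5, 8.5

Sorted (ascending): 1.9, 2, 2.1, 3.5, 4, 4.2, 4.4, 4.5, 4.5, 4.7, 4.7
The 2 values of 4.5 occupy positions 8–9 → average rank (8+9)/2 = 8.5.
The 2 values of 4.7 occupy positions 10–11 → average rank (10+11)/2 = 10.5.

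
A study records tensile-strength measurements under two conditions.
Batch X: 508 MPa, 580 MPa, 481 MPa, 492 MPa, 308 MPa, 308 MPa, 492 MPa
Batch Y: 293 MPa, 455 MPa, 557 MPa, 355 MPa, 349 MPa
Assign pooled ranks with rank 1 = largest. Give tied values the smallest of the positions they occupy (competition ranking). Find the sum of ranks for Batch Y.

Sorted (descending): 580, 557, 508, 492, 492, 481, 455, 355, 349, 308, 308, 293
The 2 values of 492 occupy positions 4–5 → each gets rank 4.
The 2 values of 308 occupy positions 10–11 → each gets rank 10.
Batch Y values → pooled ranks: 293→12, 455→7, 557→2, 355→8, 349→9
Rank sum = 12 + 7 + 2 + 8 + 9 = 38

38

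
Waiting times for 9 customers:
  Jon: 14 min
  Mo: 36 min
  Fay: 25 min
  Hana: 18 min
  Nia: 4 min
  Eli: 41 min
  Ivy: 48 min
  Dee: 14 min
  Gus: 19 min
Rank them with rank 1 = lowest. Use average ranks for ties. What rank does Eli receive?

8

Sorted (ascending): 4, 14, 14, 18, 19, 25, 36, 41, 48
The 2 values of 14 occupy positions 2–3 → average rank (2+3)/2 = 2.5.
Eli has value 41 min → rank 8.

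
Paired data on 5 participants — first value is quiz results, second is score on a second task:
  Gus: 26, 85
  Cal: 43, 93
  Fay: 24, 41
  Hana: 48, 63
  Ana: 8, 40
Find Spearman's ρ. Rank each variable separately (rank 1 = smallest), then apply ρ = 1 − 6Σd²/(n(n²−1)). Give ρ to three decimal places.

0.700

Ranks of variable 1: 3, 4, 2, 5, 1
Ranks of variable 2: 4, 5, 2, 3, 1
d = r₁ − r₂: -1, -1, 0, 2, 0
d²: 1, 1, 0, 4, 0; Σd² = 6
ρ = 1 − 6·6/(5·24) = 1 − 36/120 = 0.700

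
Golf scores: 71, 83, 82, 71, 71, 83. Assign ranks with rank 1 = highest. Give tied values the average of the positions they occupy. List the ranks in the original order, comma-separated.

5, 1.5, 3, 5, 5, 1.5

Sorted (descending): 83, 83, 82, 71, 71, 71
The 2 values of 83 occupy positions 1–2 → average rank (1+2)/2 = 1.5.
The 3 values of 71 occupy positions 4–6 → average rank 5.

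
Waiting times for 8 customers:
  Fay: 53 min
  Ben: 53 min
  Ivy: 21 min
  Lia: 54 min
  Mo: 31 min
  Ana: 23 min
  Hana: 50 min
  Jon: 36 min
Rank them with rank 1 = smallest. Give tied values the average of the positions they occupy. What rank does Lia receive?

Sorted (ascending): 21, 23, 31, 36, 50, 53, 53, 54
The 2 values of 53 occupy positions 6–7 → average rank (6+7)/2 = 6.5.
Lia has value 54 min → rank 8.

8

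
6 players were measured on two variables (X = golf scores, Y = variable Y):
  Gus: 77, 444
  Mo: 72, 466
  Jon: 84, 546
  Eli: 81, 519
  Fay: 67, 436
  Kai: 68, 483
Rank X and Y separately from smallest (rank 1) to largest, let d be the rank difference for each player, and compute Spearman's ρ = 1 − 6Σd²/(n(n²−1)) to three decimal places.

0.771

Ranks of variable 1: 4, 3, 6, 5, 1, 2
Ranks of variable 2: 2, 3, 6, 5, 1, 4
d = r₁ − r₂: 2, 0, 0, 0, 0, -2
d²: 4, 0, 0, 0, 0, 4; Σd² = 8
ρ = 1 − 6·8/(6·35) = 1 − 48/210 = 0.771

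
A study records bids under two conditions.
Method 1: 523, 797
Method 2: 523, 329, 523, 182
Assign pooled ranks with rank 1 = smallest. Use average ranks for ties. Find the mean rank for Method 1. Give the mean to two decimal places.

Sorted (ascending): 182, 329, 523, 523, 523, 797
The 3 values of 523 occupy positions 3–5 → average rank 4.
Method 1 values → pooled ranks: 523→4, 797→6
Mean rank = (4 + 6) / 2 = 5.00

5.00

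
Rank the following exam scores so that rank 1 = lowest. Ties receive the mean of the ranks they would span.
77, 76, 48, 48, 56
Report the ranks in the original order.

5, 4, 1.5, 1.5, 3

Sorted (ascending): 48, 48, 56, 76, 77
The 2 values of 48 occupy positions 1–2 → average rank (1+2)/2 = 1.5.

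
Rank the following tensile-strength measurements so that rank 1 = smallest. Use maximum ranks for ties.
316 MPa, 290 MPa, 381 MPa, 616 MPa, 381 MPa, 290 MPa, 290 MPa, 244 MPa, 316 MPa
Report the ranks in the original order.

6, 4, 8, 9, 8, 4, 4, 1, 6

Sorted (ascending): 244, 290, 290, 290, 316, 316, 381, 381, 616
The 3 values of 290 occupy positions 2–4 → each gets rank 4.
The 2 values of 316 occupy positions 5–6 → each gets rank 6.
The 2 values of 381 occupy positions 7–8 → each gets rank 8.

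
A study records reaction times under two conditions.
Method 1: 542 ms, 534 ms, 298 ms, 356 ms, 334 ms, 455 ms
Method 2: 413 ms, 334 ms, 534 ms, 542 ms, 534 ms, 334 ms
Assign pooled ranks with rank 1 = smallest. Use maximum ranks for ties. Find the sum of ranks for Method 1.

Sorted (ascending): 298, 334, 334, 334, 356, 413, 455, 534, 534, 534, 542, 542
The 3 values of 334 occupy positions 2–4 → each gets rank 4.
The 3 values of 534 occupy positions 8–10 → each gets rank 10.
The 2 values of 542 occupy positions 11–12 → each gets rank 12.
Method 1 values → pooled ranks: 542→12, 534→10, 298→1, 356→5, 334→4, 455→7
Rank sum = 12 + 10 + 1 + 5 + 4 + 7 = 39

39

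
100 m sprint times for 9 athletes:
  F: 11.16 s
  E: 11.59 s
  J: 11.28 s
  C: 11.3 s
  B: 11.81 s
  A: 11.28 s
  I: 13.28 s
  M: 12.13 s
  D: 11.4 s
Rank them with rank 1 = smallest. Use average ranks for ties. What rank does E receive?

6

Sorted (ascending): 11.16, 11.28, 11.28, 11.3, 11.4, 11.59, 11.81, 12.13, 13.28
The 2 values of 11.28 occupy positions 2–3 → average rank (2+3)/2 = 2.5.
E has value 11.59 s → rank 6.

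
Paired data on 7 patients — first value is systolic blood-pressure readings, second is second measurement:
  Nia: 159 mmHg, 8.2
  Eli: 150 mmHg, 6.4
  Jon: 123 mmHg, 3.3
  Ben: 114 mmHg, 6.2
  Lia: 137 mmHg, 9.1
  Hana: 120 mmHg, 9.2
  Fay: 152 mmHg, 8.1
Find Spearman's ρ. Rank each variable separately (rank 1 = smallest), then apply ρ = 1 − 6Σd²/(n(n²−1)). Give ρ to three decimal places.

0.179

Ranks of variable 1: 7, 5, 3, 1, 4, 2, 6
Ranks of variable 2: 5, 3, 1, 2, 6, 7, 4
d = r₁ − r₂: 2, 2, 2, -1, -2, -5, 2
d²: 4, 4, 4, 1, 4, 25, 4; Σd² = 46
ρ = 1 − 6·46/(7·48) = 1 − 276/336 = 0.179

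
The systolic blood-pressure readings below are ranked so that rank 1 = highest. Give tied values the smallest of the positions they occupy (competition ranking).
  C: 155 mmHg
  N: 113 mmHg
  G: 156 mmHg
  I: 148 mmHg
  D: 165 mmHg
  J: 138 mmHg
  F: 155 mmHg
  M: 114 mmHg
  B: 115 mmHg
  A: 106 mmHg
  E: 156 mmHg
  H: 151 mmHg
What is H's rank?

6

Sorted (descending): 165, 156, 156, 155, 155, 151, 148, 138, 115, 114, 113, 106
The 2 values of 156 occupy positions 2–3 → each gets rank 2.
The 2 values of 155 occupy positions 4–5 → each gets rank 4.
H has value 151 mmHg → rank 6.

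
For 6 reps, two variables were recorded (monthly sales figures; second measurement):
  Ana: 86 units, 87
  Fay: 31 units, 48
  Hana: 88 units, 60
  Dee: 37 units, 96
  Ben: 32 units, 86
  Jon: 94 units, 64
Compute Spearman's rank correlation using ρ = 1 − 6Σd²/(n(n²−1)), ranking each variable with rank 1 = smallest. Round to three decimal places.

Ranks of variable 1: 4, 1, 5, 3, 2, 6
Ranks of variable 2: 5, 1, 2, 6, 4, 3
d = r₁ − r₂: -1, 0, 3, -3, -2, 3
d²: 1, 0, 9, 9, 4, 9; Σd² = 32
ρ = 1 − 6·32/(6·35) = 1 − 192/210 = 0.086

0.086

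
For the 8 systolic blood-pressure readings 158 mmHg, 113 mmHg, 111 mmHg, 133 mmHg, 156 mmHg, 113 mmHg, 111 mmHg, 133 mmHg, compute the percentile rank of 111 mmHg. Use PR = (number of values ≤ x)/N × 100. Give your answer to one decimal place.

N = 8.
Strictly below 111: 0. Equal to 111: 2.
PR = 2/8 × 100 = 25.0

25.0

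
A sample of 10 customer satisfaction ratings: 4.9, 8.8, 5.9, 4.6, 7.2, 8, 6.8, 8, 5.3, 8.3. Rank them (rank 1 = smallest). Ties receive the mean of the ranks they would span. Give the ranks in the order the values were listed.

Sorted (ascending): 4.6, 4.9, 5.3, 5.9, 6.8, 7.2, 8, 8, 8.3, 8.8
The 2 values of 8 occupy positions 7–8 → average rank (7+8)/2 = 7.5.

2, 10, 4, 1, 6, 7.5, 5, 7.5, 3, 9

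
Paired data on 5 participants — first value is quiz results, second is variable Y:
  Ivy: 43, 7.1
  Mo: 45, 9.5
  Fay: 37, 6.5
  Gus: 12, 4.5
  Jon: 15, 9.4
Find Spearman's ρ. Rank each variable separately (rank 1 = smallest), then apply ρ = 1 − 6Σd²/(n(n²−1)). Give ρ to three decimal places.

Ranks of variable 1: 4, 5, 3, 1, 2
Ranks of variable 2: 3, 5, 2, 1, 4
d = r₁ − r₂: 1, 0, 1, 0, -2
d²: 1, 0, 1, 0, 4; Σd² = 6
ρ = 1 − 6·6/(5·24) = 1 − 36/120 = 0.700

0.700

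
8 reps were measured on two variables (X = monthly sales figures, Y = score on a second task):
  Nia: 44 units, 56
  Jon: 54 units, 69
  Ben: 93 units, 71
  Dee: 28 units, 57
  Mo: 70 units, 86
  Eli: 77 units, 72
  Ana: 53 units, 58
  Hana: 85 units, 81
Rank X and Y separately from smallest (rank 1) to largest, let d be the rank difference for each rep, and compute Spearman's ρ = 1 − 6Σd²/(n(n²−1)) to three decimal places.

Ranks of variable 1: 2, 4, 8, 1, 5, 6, 3, 7
Ranks of variable 2: 1, 4, 5, 2, 8, 6, 3, 7
d = r₁ − r₂: 1, 0, 3, -1, -3, 0, 0, 0
d²: 1, 0, 9, 1, 9, 0, 0, 0; Σd² = 20
ρ = 1 − 6·20/(8·63) = 1 − 120/504 = 0.762

0.762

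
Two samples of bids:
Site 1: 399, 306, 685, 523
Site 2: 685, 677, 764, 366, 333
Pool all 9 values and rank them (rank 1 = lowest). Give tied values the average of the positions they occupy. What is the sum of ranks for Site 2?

27.5

Sorted (ascending): 306, 333, 366, 399, 523, 677, 685, 685, 764
The 2 values of 685 occupy positions 7–8 → average rank (7+8)/2 = 7.5.
Site 2 values → pooled ranks: 685→7.5, 677→6, 764→9, 366→3, 333→2
Rank sum = 7.5 + 6 + 9 + 3 + 2 = 27.5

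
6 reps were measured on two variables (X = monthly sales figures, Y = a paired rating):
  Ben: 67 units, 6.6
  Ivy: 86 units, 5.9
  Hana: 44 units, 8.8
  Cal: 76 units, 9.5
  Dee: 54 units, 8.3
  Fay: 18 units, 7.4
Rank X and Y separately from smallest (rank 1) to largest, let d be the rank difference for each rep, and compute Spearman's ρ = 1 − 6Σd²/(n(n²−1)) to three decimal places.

Ranks of variable 1: 4, 6, 2, 5, 3, 1
Ranks of variable 2: 2, 1, 5, 6, 4, 3
d = r₁ − r₂: 2, 5, -3, -1, -1, -2
d²: 4, 25, 9, 1, 1, 4; Σd² = 44
ρ = 1 − 6·44/(6·35) = 1 − 264/210 = -0.257

-0.257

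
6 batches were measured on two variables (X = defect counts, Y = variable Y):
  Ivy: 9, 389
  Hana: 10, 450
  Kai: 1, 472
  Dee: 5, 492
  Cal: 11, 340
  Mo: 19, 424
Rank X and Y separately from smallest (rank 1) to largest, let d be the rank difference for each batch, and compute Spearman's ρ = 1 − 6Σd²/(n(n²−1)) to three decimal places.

-0.657

Ranks of variable 1: 3, 4, 1, 2, 5, 6
Ranks of variable 2: 2, 4, 5, 6, 1, 3
d = r₁ − r₂: 1, 0, -4, -4, 4, 3
d²: 1, 0, 16, 16, 16, 9; Σd² = 58
ρ = 1 − 6·58/(6·35) = 1 − 348/210 = -0.657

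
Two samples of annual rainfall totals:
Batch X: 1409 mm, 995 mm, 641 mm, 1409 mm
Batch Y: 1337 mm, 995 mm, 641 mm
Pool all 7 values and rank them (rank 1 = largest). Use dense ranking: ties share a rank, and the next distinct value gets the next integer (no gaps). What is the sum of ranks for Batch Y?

9

Sorted (descending): 1409, 1409, 1337, 995, 995, 641, 641
The 2 values of 1409 share dense rank 1.
The 2 values of 995 share dense rank 3.
The 2 values of 641 share dense rank 4.
Remaining distinct values take the next consecutive integers.
Batch Y values → pooled ranks: 1337→2, 995→3, 641→4
Rank sum = 2 + 3 + 4 = 9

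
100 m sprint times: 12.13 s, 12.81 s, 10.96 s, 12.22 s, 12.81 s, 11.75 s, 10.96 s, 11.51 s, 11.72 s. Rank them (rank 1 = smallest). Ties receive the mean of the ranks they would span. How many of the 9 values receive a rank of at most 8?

7

Sorted (ascending): 10.96, 10.96, 11.51, 11.72, 11.75, 12.13, 12.22, 12.81, 12.81
The 2 values of 10.96 occupy positions 1–2 → average rank (1+2)/2 = 1.5.
The 2 values of 12.81 occupy positions 8–9 → average rank (8+9)/2 = 8.5.
Ranks ≤ 8: {1.5, 1.5, 3, 4, 5, 6, 7} → 7 values.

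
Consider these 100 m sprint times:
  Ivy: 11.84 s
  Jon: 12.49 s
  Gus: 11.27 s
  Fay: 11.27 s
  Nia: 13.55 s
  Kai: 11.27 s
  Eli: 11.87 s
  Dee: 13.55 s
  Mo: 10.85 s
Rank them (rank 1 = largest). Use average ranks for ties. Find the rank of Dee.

1.5

Sorted (descending): 13.55, 13.55, 12.49, 11.87, 11.84, 11.27, 11.27, 11.27, 10.85
The 2 values of 13.55 occupy positions 1–2 → average rank (1+2)/2 = 1.5.
The 3 values of 11.27 occupy positions 6–8 → average rank 7.
Dee has value 13.55 s → rank 1.5.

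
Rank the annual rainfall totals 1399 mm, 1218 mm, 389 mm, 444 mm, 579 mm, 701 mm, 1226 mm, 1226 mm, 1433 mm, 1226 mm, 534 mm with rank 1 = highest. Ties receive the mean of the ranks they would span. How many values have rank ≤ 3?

Sorted (descending): 1433, 1399, 1226, 1226, 1226, 1218, 701, 579, 534, 444, 389
The 3 values of 1226 occupy positions 3–5 → average rank 4.
Ranks ≤ 3: {1, 2} → 2 values.

2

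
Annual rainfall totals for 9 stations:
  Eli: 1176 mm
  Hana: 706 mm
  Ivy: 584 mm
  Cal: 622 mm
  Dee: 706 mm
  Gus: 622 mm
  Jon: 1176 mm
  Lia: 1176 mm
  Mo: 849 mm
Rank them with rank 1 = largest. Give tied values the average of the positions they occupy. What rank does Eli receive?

2

Sorted (descending): 1176, 1176, 1176, 849, 706, 706, 622, 622, 584
The 3 values of 1176 occupy positions 1–3 → average rank 2.
The 2 values of 706 occupy positions 5–6 → average rank (5+6)/2 = 5.5.
The 2 values of 622 occupy positions 7–8 → average rank (7+8)/2 = 7.5.
Eli has value 1176 mm → rank 2.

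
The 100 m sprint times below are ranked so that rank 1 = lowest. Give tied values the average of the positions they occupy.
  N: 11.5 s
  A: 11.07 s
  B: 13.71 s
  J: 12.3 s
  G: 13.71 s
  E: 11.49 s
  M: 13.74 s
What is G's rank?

5.5

Sorted (ascending): 11.07, 11.49, 11.5, 12.3, 13.71, 13.71, 13.74
The 2 values of 13.71 occupy positions 5–6 → average rank (5+6)/2 = 5.5.
G has value 13.71 s → rank 5.5.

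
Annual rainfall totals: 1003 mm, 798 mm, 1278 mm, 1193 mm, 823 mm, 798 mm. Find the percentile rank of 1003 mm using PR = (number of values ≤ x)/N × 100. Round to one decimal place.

66.7

N = 6.
Strictly below 1003: 3. Equal to 1003: 1.
PR = 4/6 × 100 = 66.7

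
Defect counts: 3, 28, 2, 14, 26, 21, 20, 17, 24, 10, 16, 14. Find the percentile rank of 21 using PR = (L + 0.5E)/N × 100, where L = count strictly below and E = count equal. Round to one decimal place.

70.8

N = 12.
Strictly below 21: 8. Equal to 21: 1.
PR = (8 + 0.5·1)/12 × 100 = 70.8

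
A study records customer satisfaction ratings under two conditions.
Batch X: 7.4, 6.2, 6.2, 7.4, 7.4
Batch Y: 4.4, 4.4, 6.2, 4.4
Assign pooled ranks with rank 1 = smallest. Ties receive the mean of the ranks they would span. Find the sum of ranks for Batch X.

34

Sorted (ascending): 4.4, 4.4, 4.4, 6.2, 6.2, 6.2, 7.4, 7.4, 7.4
The 3 values of 4.4 occupy positions 1–3 → average rank 2.
The 3 values of 6.2 occupy positions 4–6 → average rank 5.
The 3 values of 7.4 occupy positions 7–9 → average rank 8.
Batch X values → pooled ranks: 7.4→8, 6.2→5, 6.2→5, 7.4→8, 7.4→8
Rank sum = 8 + 5 + 5 + 8 + 8 = 34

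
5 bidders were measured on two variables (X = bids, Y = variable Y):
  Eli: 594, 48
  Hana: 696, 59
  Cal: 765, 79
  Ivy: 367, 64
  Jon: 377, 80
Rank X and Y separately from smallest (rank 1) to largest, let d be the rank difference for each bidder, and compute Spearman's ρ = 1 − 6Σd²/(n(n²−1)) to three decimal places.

Ranks of variable 1: 3, 4, 5, 1, 2
Ranks of variable 2: 1, 2, 4, 3, 5
d = r₁ − r₂: 2, 2, 1, -2, -3
d²: 4, 4, 1, 4, 9; Σd² = 22
ρ = 1 − 6·22/(5·24) = 1 − 132/120 = -0.100

-0.100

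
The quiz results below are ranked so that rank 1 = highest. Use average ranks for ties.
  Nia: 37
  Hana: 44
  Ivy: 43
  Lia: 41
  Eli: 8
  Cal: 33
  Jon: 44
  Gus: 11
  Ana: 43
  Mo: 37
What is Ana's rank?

3.5

Sorted (descending): 44, 44, 43, 43, 41, 37, 37, 33, 11, 8
The 2 values of 44 occupy positions 1–2 → average rank (1+2)/2 = 1.5.
The 2 values of 43 occupy positions 3–4 → average rank (3+4)/2 = 3.5.
The 2 values of 37 occupy positions 6–7 → average rank (6+7)/2 = 6.5.
Ana has value 43 → rank 3.5.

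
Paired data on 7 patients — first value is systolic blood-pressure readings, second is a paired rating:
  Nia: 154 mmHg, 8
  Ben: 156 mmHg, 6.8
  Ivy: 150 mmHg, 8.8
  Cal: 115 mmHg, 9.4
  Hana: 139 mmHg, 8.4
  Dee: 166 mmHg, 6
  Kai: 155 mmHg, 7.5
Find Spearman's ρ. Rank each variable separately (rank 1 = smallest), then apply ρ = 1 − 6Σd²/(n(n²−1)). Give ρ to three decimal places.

-0.964

Ranks of variable 1: 4, 6, 3, 1, 2, 7, 5
Ranks of variable 2: 4, 2, 6, 7, 5, 1, 3
d = r₁ − r₂: 0, 4, -3, -6, -3, 6, 2
d²: 0, 16, 9, 36, 9, 36, 4; Σd² = 110
ρ = 1 − 6·110/(7·48) = 1 − 660/336 = -0.964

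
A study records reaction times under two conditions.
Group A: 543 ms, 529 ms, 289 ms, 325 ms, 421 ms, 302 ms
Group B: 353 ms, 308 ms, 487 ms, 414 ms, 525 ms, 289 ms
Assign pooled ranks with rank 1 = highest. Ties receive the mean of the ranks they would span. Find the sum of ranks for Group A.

37.5

Sorted (descending): 543, 529, 525, 487, 421, 414, 353, 325, 308, 302, 289, 289
The 2 values of 289 occupy positions 11–12 → average rank (11+12)/2 = 11.5.
Group A values → pooled ranks: 543→1, 529→2, 289→11.5, 325→8, 421→5, 302→10
Rank sum = 1 + 2 + 11.5 + 8 + 5 + 10 = 37.5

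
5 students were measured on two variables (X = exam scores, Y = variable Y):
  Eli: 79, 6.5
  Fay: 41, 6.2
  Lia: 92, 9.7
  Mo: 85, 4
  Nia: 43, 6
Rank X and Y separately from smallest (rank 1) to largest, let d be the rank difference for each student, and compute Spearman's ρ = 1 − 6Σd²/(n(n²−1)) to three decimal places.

0.300

Ranks of variable 1: 3, 1, 5, 4, 2
Ranks of variable 2: 4, 3, 5, 1, 2
d = r₁ − r₂: -1, -2, 0, 3, 0
d²: 1, 4, 0, 9, 0; Σd² = 14
ρ = 1 − 6·14/(5·24) = 1 − 84/120 = 0.300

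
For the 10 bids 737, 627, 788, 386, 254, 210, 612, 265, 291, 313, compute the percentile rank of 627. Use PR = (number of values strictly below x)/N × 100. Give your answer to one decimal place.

N = 10.
Strictly below 627: 7. Equal to 627: 1.
PR = 7/10 × 100 = 70.0

70.0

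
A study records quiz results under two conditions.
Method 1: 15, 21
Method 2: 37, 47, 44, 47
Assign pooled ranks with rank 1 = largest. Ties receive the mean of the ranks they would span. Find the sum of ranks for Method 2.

10

Sorted (descending): 47, 47, 44, 37, 21, 15
The 2 values of 47 occupy positions 1–2 → average rank (1+2)/2 = 1.5.
Method 2 values → pooled ranks: 37→4, 47→1.5, 44→3, 47→1.5
Rank sum = 4 + 1.5 + 3 + 1.5 = 10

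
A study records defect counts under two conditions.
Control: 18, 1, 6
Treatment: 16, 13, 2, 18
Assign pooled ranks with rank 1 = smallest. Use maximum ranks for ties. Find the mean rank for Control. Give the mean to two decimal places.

Sorted (ascending): 1, 2, 6, 13, 16, 18, 18
The 2 values of 18 occupy positions 6–7 → each gets rank 7.
Control values → pooled ranks: 18→7, 1→1, 6→3
Mean rank = (7 + 1 + 3) / 3 = 3.67

3.67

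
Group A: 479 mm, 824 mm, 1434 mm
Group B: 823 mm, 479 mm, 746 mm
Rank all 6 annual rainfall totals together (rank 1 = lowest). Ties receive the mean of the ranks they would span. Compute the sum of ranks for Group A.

Sorted (ascending): 479, 479, 746, 823, 824, 1434
The 2 values of 479 occupy positions 1–2 → average rank (1+2)/2 = 1.5.
Group A values → pooled ranks: 479→1.5, 824→5, 1434→6
Rank sum = 1.5 + 5 + 6 = 12.5

12.5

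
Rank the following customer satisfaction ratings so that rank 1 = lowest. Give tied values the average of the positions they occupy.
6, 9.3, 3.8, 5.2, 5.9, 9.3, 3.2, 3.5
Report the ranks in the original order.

6, 7.5, 3, 4, 5, 7.5, 1, 2

Sorted (ascending): 3.2, 3.5, 3.8, 5.2, 5.9, 6, 9.3, 9.3
The 2 values of 9.3 occupy positions 7–8 → average rank (7+8)/2 = 7.5.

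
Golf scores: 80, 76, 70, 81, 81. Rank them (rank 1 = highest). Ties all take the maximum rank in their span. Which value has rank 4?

76

Sorted (descending): 81, 81, 80, 76, 70
The 2 values of 81 occupy positions 1–2 → each gets rank 2.
Rank 4 → value 76.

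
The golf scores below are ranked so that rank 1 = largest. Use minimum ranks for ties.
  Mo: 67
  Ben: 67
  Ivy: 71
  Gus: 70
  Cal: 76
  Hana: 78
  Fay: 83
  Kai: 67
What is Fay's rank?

Sorted (descending): 83, 78, 76, 71, 70, 67, 67, 67
The 3 values of 67 occupy positions 6–8 → each gets rank 6.
Fay has value 83 → rank 1.

1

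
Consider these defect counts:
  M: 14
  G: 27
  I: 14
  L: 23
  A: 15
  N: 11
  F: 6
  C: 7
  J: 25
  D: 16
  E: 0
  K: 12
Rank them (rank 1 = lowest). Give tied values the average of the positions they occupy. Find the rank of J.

11

Sorted (ascending): 0, 6, 7, 11, 12, 14, 14, 15, 16, 23, 25, 27
The 2 values of 14 occupy positions 6–7 → average rank (6+7)/2 = 6.5.
J has value 25 → rank 11.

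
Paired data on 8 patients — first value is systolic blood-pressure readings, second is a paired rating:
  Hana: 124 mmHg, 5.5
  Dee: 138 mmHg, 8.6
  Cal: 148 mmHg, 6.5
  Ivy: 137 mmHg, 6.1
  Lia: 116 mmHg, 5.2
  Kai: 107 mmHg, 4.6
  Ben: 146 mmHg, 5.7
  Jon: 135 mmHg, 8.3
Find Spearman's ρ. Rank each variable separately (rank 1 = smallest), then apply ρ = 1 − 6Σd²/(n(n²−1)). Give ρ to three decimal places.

0.690

Ranks of variable 1: 3, 6, 8, 5, 2, 1, 7, 4
Ranks of variable 2: 3, 8, 6, 5, 2, 1, 4, 7
d = r₁ − r₂: 0, -2, 2, 0, 0, 0, 3, -3
d²: 0, 4, 4, 0, 0, 0, 9, 9; Σd² = 26
ρ = 1 − 6·26/(8·63) = 1 − 156/504 = 0.690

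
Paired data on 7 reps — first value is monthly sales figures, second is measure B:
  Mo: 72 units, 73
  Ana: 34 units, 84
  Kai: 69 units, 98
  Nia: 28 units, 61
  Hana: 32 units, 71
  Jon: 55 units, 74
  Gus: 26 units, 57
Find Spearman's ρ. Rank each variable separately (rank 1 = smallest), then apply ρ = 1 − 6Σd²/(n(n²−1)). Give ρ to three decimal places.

Ranks of variable 1: 7, 4, 6, 2, 3, 5, 1
Ranks of variable 2: 4, 6, 7, 2, 3, 5, 1
d = r₁ − r₂: 3, -2, -1, 0, 0, 0, 0
d²: 9, 4, 1, 0, 0, 0, 0; Σd² = 14
ρ = 1 − 6·14/(7·48) = 1 − 84/336 = 0.750

0.750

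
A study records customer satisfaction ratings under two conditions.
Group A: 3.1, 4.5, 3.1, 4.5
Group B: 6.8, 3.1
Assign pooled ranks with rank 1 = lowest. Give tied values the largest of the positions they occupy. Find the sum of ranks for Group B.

9

Sorted (ascending): 3.1, 3.1, 3.1, 4.5, 4.5, 6.8
The 3 values of 3.1 occupy positions 1–3 → each gets rank 3.
The 2 values of 4.5 occupy positions 4–5 → each gets rank 5.
Group B values → pooled ranks: 6.8→6, 3.1→3
Rank sum = 6 + 3 = 9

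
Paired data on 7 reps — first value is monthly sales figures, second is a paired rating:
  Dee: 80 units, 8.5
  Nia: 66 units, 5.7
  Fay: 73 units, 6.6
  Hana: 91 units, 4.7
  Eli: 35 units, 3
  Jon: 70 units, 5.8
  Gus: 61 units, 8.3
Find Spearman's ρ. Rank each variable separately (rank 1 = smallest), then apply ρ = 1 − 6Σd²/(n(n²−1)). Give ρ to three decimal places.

Ranks of variable 1: 6, 3, 5, 7, 1, 4, 2
Ranks of variable 2: 7, 3, 5, 2, 1, 4, 6
d = r₁ − r₂: -1, 0, 0, 5, 0, 0, -4
d²: 1, 0, 0, 25, 0, 0, 16; Σd² = 42
ρ = 1 − 6·42/(7·48) = 1 − 252/336 = 0.250

0.250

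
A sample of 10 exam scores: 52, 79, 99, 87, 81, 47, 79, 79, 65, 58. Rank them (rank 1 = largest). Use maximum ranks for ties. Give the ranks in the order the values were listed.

Sorted (descending): 99, 87, 81, 79, 79, 79, 65, 58, 52, 47
The 3 values of 79 occupy positions 4–6 → each gets rank 6.

9, 6, 1, 2, 3, 10, 6, 6, 7, 8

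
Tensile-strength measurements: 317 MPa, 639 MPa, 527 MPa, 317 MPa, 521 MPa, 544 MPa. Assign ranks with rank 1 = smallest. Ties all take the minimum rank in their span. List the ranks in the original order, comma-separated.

Sorted (ascending): 317, 317, 521, 527, 544, 639
The 2 values of 317 occupy positions 1–2 → each gets rank 1.

1, 6, 4, 1, 3, 5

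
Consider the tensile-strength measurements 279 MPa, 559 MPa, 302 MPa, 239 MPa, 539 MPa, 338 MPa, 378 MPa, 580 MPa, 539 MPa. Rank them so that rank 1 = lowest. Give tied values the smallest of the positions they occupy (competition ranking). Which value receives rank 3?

302

Sorted (ascending): 239, 279, 302, 338, 378, 539, 539, 559, 580
The 2 values of 539 occupy positions 6–7 → each gets rank 6.
Rank 3 → value 302.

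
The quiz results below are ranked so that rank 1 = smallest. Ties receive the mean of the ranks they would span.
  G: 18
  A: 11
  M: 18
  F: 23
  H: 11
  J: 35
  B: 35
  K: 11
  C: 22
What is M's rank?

4.5

Sorted (ascending): 11, 11, 11, 18, 18, 22, 23, 35, 35
The 3 values of 11 occupy positions 1–3 → average rank 2.
The 2 values of 18 occupy positions 4–5 → average rank (4+5)/2 = 4.5.
The 2 values of 35 occupy positions 8–9 → average rank (8+9)/2 = 8.5.
M has value 18 → rank 4.5.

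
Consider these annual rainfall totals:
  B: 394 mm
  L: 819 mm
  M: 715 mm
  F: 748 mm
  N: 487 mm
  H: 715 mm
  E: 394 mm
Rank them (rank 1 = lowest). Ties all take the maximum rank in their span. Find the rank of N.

Sorted (ascending): 394, 394, 487, 715, 715, 748, 819
The 2 values of 394 occupy positions 1–2 → each gets rank 2.
The 2 values of 715 occupy positions 4–5 → each gets rank 5.
N has value 487 mm → rank 3.

3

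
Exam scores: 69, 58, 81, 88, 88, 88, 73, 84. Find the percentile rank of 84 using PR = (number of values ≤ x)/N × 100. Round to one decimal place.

62.5

N = 8.
Strictly below 84: 4. Equal to 84: 1.
PR = 5/8 × 100 = 62.5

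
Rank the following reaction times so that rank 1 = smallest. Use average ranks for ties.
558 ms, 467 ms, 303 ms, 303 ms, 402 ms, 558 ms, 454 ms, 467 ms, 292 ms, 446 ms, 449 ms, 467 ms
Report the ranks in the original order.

11.5, 9, 2.5, 2.5, 4, 11.5, 7, 9, 1, 5, 6, 9

Sorted (ascending): 292, 303, 303, 402, 446, 449, 454, 467, 467, 467, 558, 558
The 2 values of 303 occupy positions 2–3 → average rank (2+3)/2 = 2.5.
The 3 values of 467 occupy positions 8–10 → average rank 9.
The 2 values of 558 occupy positions 11–12 → average rank (11+12)/2 = 11.5.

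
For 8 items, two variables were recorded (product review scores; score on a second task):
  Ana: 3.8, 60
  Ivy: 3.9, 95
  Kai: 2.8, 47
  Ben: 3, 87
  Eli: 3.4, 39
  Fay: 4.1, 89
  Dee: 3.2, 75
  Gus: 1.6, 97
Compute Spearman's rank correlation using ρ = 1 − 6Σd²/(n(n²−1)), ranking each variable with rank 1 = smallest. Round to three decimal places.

0.024

Ranks of variable 1: 6, 7, 2, 3, 5, 8, 4, 1
Ranks of variable 2: 3, 7, 2, 5, 1, 6, 4, 8
d = r₁ − r₂: 3, 0, 0, -2, 4, 2, 0, -7
d²: 9, 0, 0, 4, 16, 4, 0, 49; Σd² = 82
ρ = 1 − 6·82/(8·63) = 1 − 492/504 = 0.024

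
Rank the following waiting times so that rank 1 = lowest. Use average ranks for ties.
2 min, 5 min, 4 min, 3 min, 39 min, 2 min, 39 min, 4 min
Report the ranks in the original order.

1.5, 6, 4.5, 3, 7.5, 1.5, 7.5, 4.5

Sorted (ascending): 2, 2, 3, 4, 4, 5, 39, 39
The 2 values of 2 occupy positions 1–2 → average rank (1+2)/2 = 1.5.
The 2 values of 4 occupy positions 4–5 → average rank (4+5)/2 = 4.5.
The 2 values of 39 occupy positions 7–8 → average rank (7+8)/2 = 7.5.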